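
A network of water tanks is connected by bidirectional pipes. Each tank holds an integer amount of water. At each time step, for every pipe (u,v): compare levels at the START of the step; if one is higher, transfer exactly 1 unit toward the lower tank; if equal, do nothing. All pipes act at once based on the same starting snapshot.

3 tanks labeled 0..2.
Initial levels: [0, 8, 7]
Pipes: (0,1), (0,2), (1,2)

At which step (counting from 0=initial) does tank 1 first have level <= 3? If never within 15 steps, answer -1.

Answer: -1

Derivation:
Step 1: flows [1->0,2->0,1->2] -> levels [2 6 7]
Step 2: flows [1->0,2->0,2->1] -> levels [4 6 5]
Step 3: flows [1->0,2->0,1->2] -> levels [6 4 5]
Step 4: flows [0->1,0->2,2->1] -> levels [4 6 5]
  -> period-2 cycle (repeats step 2); tank 1 never drops to <=3
Tank 1 never reaches <=3 within 15 steps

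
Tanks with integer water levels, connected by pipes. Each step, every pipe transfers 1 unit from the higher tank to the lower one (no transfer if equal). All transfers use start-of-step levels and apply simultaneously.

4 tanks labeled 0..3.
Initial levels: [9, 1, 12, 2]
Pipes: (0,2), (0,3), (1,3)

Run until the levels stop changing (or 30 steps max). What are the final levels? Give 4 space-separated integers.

Step 1: flows [2->0,0->3,3->1] -> levels [9 2 11 2]
Step 2: flows [2->0,0->3,1=3] -> levels [9 2 10 3]
Step 3: flows [2->0,0->3,3->1] -> levels [9 3 9 3]
Step 4: flows [0=2,0->3,1=3] -> levels [8 3 9 4]
Step 5: flows [2->0,0->3,3->1] -> levels [8 4 8 4]
Step 6: flows [0=2,0->3,1=3] -> levels [7 4 8 5]
Step 7: flows [2->0,0->3,3->1] -> levels [7 5 7 5]
Step 8: flows [0=2,0->3,1=3] -> levels [6 5 7 6]
Step 9: flows [2->0,0=3,3->1] -> levels [7 6 6 5]
Step 10: flows [0->2,0->3,1->3] -> levels [5 5 7 7]
Step 11: flows [2->0,3->0,3->1] -> levels [7 6 6 5]
  -> period-2 cycle: step 11 state = step 9 state; never stabilizes
  -> state at step 30: (30-9) mod 2 = 1, same as step 10 -> [5 5 7 7]

Answer: 5 5 7 7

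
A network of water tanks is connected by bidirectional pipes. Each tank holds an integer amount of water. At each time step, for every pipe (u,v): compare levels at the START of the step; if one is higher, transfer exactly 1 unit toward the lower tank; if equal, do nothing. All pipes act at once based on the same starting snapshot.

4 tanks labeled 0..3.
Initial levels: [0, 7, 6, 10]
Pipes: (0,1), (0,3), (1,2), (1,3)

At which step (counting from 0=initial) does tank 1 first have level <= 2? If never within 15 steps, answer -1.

Step 1: flows [1->0,3->0,1->2,3->1] -> levels [2 6 7 8]
Step 2: flows [1->0,3->0,2->1,3->1] -> levels [4 7 6 6]
Step 3: flows [1->0,3->0,1->2,1->3] -> levels [6 4 7 6]
Step 4: flows [0->1,0=3,2->1,3->1] -> levels [5 7 6 5]
Step 5: flows [1->0,0=3,1->2,1->3] -> levels [6 4 7 6]
  -> period-2 cycle (repeats step 3); tank 1 never drops to <=2
Tank 1 never reaches <=2 within 15 steps

Answer: -1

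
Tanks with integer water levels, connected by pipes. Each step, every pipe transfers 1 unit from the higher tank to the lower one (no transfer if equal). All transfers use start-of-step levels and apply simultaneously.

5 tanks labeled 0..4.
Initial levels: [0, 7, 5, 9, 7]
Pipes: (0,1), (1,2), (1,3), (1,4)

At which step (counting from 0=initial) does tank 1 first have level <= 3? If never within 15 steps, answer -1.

Answer: -1

Derivation:
Step 1: flows [1->0,1->2,3->1,1=4] -> levels [1 6 6 8 7]
Step 2: flows [1->0,1=2,3->1,4->1] -> levels [2 7 6 7 6]
Step 3: flows [1->0,1->2,1=3,1->4] -> levels [3 4 7 7 7]
Step 4: flows [1->0,2->1,3->1,4->1] -> levels [4 6 6 6 6]
Step 5: flows [1->0,1=2,1=3,1=4] -> levels [5 5 6 6 6]
Step 6: flows [0=1,2->1,3->1,4->1] -> levels [5 8 5 5 5]
Step 7: flows [1->0,1->2,1->3,1->4] -> levels [6 4 6 6 6]
Step 8: flows [0->1,2->1,3->1,4->1] -> levels [5 8 5 5 5]
  -> period-2 cycle (repeats step 6); tank 1 never drops to <=3
Tank 1 never reaches <=3 within 15 steps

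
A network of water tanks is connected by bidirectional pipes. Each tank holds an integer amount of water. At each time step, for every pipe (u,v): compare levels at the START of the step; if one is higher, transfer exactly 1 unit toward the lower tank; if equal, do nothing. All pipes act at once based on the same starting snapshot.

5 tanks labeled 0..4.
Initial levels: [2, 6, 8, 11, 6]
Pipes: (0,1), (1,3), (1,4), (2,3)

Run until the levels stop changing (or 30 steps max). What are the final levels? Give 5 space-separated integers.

Answer: 7 5 6 8 7

Derivation:
Step 1: flows [1->0,3->1,1=4,3->2] -> levels [3 6 9 9 6]
Step 2: flows [1->0,3->1,1=4,2=3] -> levels [4 6 9 8 6]
Step 3: flows [1->0,3->1,1=4,2->3] -> levels [5 6 8 8 6]
Step 4: flows [1->0,3->1,1=4,2=3] -> levels [6 6 8 7 6]
Step 5: flows [0=1,3->1,1=4,2->3] -> levels [6 7 7 7 6]
Step 6: flows [1->0,1=3,1->4,2=3] -> levels [7 5 7 7 7]
Step 7: flows [0->1,3->1,4->1,2=3] -> levels [6 8 7 6 6]
Step 8: flows [1->0,1->3,1->4,2->3] -> levels [7 5 6 8 7]
Step 9: flows [0->1,3->1,4->1,3->2] -> levels [6 8 7 6 6]
  -> period-2 cycle: step 9 state = step 7 state; never stabilizes
  -> state at step 30: (30-7) mod 2 = 1, same as step 8 -> [7 5 6 8 7]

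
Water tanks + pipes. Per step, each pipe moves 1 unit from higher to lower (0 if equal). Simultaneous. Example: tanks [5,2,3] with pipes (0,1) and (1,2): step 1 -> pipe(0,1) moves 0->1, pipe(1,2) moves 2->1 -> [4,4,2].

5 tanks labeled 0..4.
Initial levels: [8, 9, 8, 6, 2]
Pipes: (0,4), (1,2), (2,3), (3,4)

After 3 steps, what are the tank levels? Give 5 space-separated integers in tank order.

Answer: 6 7 7 7 6

Derivation:
Step 1: flows [0->4,1->2,2->3,3->4] -> levels [7 8 8 6 4]
Step 2: flows [0->4,1=2,2->3,3->4] -> levels [6 8 7 6 6]
Step 3: flows [0=4,1->2,2->3,3=4] -> levels [6 7 7 7 6]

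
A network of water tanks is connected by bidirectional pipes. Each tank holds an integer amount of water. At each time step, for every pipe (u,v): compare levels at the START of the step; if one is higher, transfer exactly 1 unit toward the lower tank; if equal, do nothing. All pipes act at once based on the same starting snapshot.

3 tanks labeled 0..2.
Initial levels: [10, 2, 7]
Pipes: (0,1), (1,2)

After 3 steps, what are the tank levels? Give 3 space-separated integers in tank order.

Answer: 7 6 6

Derivation:
Step 1: flows [0->1,2->1] -> levels [9 4 6]
Step 2: flows [0->1,2->1] -> levels [8 6 5]
Step 3: flows [0->1,1->2] -> levels [7 6 6]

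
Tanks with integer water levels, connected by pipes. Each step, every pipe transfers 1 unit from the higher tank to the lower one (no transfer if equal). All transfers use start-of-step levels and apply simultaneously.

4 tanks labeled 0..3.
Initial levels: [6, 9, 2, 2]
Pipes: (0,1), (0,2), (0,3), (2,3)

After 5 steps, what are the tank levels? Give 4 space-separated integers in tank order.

Step 1: flows [1->0,0->2,0->3,2=3] -> levels [5 8 3 3]
Step 2: flows [1->0,0->2,0->3,2=3] -> levels [4 7 4 4]
Step 3: flows [1->0,0=2,0=3,2=3] -> levels [5 6 4 4]
Step 4: flows [1->0,0->2,0->3,2=3] -> levels [4 5 5 5]
Step 5: flows [1->0,2->0,3->0,2=3] -> levels [7 4 4 4]

Answer: 7 4 4 4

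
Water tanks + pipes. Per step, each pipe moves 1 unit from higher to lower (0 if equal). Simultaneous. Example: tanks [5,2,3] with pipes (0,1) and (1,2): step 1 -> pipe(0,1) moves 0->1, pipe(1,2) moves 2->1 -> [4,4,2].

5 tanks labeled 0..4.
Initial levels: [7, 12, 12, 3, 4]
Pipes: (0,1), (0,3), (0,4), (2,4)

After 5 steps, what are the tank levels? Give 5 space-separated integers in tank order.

Step 1: flows [1->0,0->3,0->4,2->4] -> levels [6 11 11 4 6]
Step 2: flows [1->0,0->3,0=4,2->4] -> levels [6 10 10 5 7]
Step 3: flows [1->0,0->3,4->0,2->4] -> levels [7 9 9 6 7]
Step 4: flows [1->0,0->3,0=4,2->4] -> levels [7 8 8 7 8]
Step 5: flows [1->0,0=3,4->0,2=4] -> levels [9 7 8 7 7]

Answer: 9 7 8 7 7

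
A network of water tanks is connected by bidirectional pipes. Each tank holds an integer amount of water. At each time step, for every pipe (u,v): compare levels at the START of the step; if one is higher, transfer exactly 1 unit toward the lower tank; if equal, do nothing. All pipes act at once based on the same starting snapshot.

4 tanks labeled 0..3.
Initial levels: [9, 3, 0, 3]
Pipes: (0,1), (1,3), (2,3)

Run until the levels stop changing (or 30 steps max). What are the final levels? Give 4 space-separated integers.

Step 1: flows [0->1,1=3,3->2] -> levels [8 4 1 2]
Step 2: flows [0->1,1->3,3->2] -> levels [7 4 2 2]
Step 3: flows [0->1,1->3,2=3] -> levels [6 4 2 3]
Step 4: flows [0->1,1->3,3->2] -> levels [5 4 3 3]
Step 5: flows [0->1,1->3,2=3] -> levels [4 4 3 4]
Step 6: flows [0=1,1=3,3->2] -> levels [4 4 4 3]
Step 7: flows [0=1,1->3,2->3] -> levels [4 3 3 5]
Step 8: flows [0->1,3->1,3->2] -> levels [3 5 4 3]
Step 9: flows [1->0,1->3,2->3] -> levels [4 3 3 5]
  -> period-2 cycle: step 9 state = step 7 state; never stabilizes
  -> state at step 30: (30-7) mod 2 = 1, same as step 8 -> [3 5 4 3]

Answer: 3 5 4 3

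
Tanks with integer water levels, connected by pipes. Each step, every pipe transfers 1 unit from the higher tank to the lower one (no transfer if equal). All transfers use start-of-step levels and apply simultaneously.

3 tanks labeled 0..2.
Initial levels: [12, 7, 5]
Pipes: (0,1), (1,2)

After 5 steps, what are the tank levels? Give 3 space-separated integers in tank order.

Step 1: flows [0->1,1->2] -> levels [11 7 6]
Step 2: flows [0->1,1->2] -> levels [10 7 7]
Step 3: flows [0->1,1=2] -> levels [9 8 7]
Step 4: flows [0->1,1->2] -> levels [8 8 8]
Step 5: flows [0=1,1=2] -> levels [8 8 8]

Answer: 8 8 8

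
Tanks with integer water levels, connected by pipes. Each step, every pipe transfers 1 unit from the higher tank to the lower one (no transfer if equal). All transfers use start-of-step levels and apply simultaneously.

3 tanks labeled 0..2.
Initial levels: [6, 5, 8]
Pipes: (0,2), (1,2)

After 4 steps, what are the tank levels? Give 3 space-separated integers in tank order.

Answer: 6 6 7

Derivation:
Step 1: flows [2->0,2->1] -> levels [7 6 6]
Step 2: flows [0->2,1=2] -> levels [6 6 7]
Step 3: flows [2->0,2->1] -> levels [7 7 5]
Step 4: flows [0->2,1->2] -> levels [6 6 7]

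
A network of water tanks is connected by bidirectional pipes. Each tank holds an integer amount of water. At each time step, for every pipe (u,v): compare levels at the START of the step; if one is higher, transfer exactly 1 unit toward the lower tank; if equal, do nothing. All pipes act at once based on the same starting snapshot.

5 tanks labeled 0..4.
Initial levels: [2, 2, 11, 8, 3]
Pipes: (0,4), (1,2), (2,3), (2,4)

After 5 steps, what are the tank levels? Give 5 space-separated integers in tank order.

Answer: 5 5 7 5 4

Derivation:
Step 1: flows [4->0,2->1,2->3,2->4] -> levels [3 3 8 9 3]
Step 2: flows [0=4,2->1,3->2,2->4] -> levels [3 4 7 8 4]
Step 3: flows [4->0,2->1,3->2,2->4] -> levels [4 5 6 7 4]
Step 4: flows [0=4,2->1,3->2,2->4] -> levels [4 6 5 6 5]
Step 5: flows [4->0,1->2,3->2,2=4] -> levels [5 5 7 5 4]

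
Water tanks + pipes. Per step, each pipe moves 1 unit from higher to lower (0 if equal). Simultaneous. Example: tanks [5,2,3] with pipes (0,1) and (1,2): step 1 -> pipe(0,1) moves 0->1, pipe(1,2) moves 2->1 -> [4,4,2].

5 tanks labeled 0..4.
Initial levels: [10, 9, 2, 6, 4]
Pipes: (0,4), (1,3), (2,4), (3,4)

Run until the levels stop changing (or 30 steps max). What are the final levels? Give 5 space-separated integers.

Step 1: flows [0->4,1->3,4->2,3->4] -> levels [9 8 3 6 5]
Step 2: flows [0->4,1->3,4->2,3->4] -> levels [8 7 4 6 6]
Step 3: flows [0->4,1->3,4->2,3=4] -> levels [7 6 5 7 6]
Step 4: flows [0->4,3->1,4->2,3->4] -> levels [6 7 6 5 7]
Step 5: flows [4->0,1->3,4->2,4->3] -> levels [7 6 7 7 4]
Step 6: flows [0->4,3->1,2->4,3->4] -> levels [6 7 6 5 7]
  -> period-2 cycle: step 6 state = step 4 state; never stabilizes
  -> state at step 30: (30-4) mod 2 = 0, same as step 4 -> [6 7 6 5 7]

Answer: 6 7 6 5 7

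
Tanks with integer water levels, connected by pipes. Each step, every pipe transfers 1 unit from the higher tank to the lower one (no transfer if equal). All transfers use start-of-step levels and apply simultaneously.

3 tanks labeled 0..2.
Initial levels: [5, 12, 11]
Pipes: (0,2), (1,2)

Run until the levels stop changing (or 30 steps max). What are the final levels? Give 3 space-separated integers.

Step 1: flows [2->0,1->2] -> levels [6 11 11]
Step 2: flows [2->0,1=2] -> levels [7 11 10]
Step 3: flows [2->0,1->2] -> levels [8 10 10]
Step 4: flows [2->0,1=2] -> levels [9 10 9]
Step 5: flows [0=2,1->2] -> levels [9 9 10]
Step 6: flows [2->0,2->1] -> levels [10 10 8]
Step 7: flows [0->2,1->2] -> levels [9 9 10]
  -> period-2 cycle: step 7 state = step 5 state; never stabilizes
  -> state at step 30: (30-5) mod 2 = 1, same as step 6 -> [10 10 8]

Answer: 10 10 8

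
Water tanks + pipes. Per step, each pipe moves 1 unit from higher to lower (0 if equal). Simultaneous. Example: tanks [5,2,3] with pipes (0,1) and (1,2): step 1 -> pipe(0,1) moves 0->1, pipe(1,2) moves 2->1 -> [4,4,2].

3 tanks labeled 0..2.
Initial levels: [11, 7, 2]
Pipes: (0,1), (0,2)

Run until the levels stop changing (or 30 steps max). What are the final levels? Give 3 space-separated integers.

Step 1: flows [0->1,0->2] -> levels [9 8 3]
Step 2: flows [0->1,0->2] -> levels [7 9 4]
Step 3: flows [1->0,0->2] -> levels [7 8 5]
Step 4: flows [1->0,0->2] -> levels [7 7 6]
Step 5: flows [0=1,0->2] -> levels [6 7 7]
Step 6: flows [1->0,2->0] -> levels [8 6 6]
Step 7: flows [0->1,0->2] -> levels [6 7 7]
  -> period-2 cycle: step 7 state = step 5 state; never stabilizes
  -> state at step 30: (30-5) mod 2 = 1, same as step 6 -> [8 6 6]

Answer: 8 6 6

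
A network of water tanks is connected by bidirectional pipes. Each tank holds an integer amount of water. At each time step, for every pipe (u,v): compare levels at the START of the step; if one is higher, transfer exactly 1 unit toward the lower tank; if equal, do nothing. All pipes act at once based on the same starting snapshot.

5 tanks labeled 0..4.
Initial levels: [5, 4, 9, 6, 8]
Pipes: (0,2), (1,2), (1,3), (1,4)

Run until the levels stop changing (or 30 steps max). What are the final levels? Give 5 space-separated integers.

Step 1: flows [2->0,2->1,3->1,4->1] -> levels [6 7 7 5 7]
Step 2: flows [2->0,1=2,1->3,1=4] -> levels [7 6 6 6 7]
Step 3: flows [0->2,1=2,1=3,4->1] -> levels [6 7 7 6 6]
Step 4: flows [2->0,1=2,1->3,1->4] -> levels [7 5 6 7 7]
Step 5: flows [0->2,2->1,3->1,4->1] -> levels [6 8 6 6 6]
Step 6: flows [0=2,1->2,1->3,1->4] -> levels [6 5 7 7 7]
Step 7: flows [2->0,2->1,3->1,4->1] -> levels [7 8 5 6 6]
Step 8: flows [0->2,1->2,1->3,1->4] -> levels [6 5 7 7 7]
  -> period-2 cycle: step 8 state = step 6 state; never stabilizes
  -> state at step 30: (30-6) mod 2 = 0, same as step 6 -> [6 5 7 7 7]

Answer: 6 5 7 7 7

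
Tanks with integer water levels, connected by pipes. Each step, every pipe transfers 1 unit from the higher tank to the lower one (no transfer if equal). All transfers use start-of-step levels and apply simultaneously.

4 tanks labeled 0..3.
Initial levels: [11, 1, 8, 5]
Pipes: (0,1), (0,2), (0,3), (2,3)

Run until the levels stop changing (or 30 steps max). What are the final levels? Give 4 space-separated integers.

Step 1: flows [0->1,0->2,0->3,2->3] -> levels [8 2 8 7]
Step 2: flows [0->1,0=2,0->3,2->3] -> levels [6 3 7 9]
Step 3: flows [0->1,2->0,3->0,3->2] -> levels [7 4 7 7]
Step 4: flows [0->1,0=2,0=3,2=3] -> levels [6 5 7 7]
Step 5: flows [0->1,2->0,3->0,2=3] -> levels [7 6 6 6]
Step 6: flows [0->1,0->2,0->3,2=3] -> levels [4 7 7 7]
Step 7: flows [1->0,2->0,3->0,2=3] -> levels [7 6 6 6]
  -> period-2 cycle: step 7 state = step 5 state; never stabilizes
  -> state at step 30: (30-5) mod 2 = 1, same as step 6 -> [4 7 7 7]

Answer: 4 7 7 7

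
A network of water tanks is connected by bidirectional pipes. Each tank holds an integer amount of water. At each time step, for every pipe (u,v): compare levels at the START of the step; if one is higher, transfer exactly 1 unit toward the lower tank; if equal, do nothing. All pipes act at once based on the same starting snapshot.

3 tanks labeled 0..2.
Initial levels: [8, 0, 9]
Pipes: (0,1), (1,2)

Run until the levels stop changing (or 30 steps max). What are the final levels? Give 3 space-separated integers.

Step 1: flows [0->1,2->1] -> levels [7 2 8]
Step 2: flows [0->1,2->1] -> levels [6 4 7]
Step 3: flows [0->1,2->1] -> levels [5 6 6]
Step 4: flows [1->0,1=2] -> levels [6 5 6]
Step 5: flows [0->1,2->1] -> levels [5 7 5]
Step 6: flows [1->0,1->2] -> levels [6 5 6]
  -> period-2 cycle: step 6 state = step 4 state; never stabilizes
  -> state at step 30: (30-4) mod 2 = 0, same as step 4 -> [6 5 6]

Answer: 6 5 6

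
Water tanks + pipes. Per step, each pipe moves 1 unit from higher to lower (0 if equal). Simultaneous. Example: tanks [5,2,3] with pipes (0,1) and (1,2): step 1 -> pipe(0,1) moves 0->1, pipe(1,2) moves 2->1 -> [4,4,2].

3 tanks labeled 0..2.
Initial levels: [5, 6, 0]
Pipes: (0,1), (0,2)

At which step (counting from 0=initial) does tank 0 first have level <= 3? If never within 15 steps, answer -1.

Step 1: flows [1->0,0->2] -> levels [5 5 1]
Step 2: flows [0=1,0->2] -> levels [4 5 2]
Step 3: flows [1->0,0->2] -> levels [4 4 3]
Step 4: flows [0=1,0->2] -> levels [3 4 4]
Tank 0 first reaches <=3 at step 4

Answer: 4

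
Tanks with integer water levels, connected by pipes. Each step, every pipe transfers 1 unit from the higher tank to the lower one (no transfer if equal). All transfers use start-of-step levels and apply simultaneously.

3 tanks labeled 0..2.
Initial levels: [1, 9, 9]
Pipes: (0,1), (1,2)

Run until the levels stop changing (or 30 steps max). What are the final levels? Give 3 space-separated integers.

Step 1: flows [1->0,1=2] -> levels [2 8 9]
Step 2: flows [1->0,2->1] -> levels [3 8 8]
Step 3: flows [1->0,1=2] -> levels [4 7 8]
Step 4: flows [1->0,2->1] -> levels [5 7 7]
Step 5: flows [1->0,1=2] -> levels [6 6 7]
Step 6: flows [0=1,2->1] -> levels [6 7 6]
Step 7: flows [1->0,1->2] -> levels [7 5 7]
Step 8: flows [0->1,2->1] -> levels [6 7 6]
  -> period-2 cycle: step 8 state = step 6 state; never stabilizes
  -> state at step 30: (30-6) mod 2 = 0, same as step 6 -> [6 7 6]

Answer: 6 7 6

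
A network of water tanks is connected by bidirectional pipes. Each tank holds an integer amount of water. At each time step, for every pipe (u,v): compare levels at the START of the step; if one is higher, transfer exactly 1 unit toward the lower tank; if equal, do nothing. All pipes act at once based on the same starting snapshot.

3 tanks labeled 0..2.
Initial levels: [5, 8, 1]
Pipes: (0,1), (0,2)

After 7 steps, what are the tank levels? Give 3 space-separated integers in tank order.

Answer: 6 4 4

Derivation:
Step 1: flows [1->0,0->2] -> levels [5 7 2]
Step 2: flows [1->0,0->2] -> levels [5 6 3]
Step 3: flows [1->0,0->2] -> levels [5 5 4]
Step 4: flows [0=1,0->2] -> levels [4 5 5]
Step 5: flows [1->0,2->0] -> levels [6 4 4]
Step 6: flows [0->1,0->2] -> levels [4 5 5]
  -> period-2 cycle: step 6 state = step 4 state
  -> state at step 7: (7-4) mod 2 = 1, same as step 5 -> [6 4 4]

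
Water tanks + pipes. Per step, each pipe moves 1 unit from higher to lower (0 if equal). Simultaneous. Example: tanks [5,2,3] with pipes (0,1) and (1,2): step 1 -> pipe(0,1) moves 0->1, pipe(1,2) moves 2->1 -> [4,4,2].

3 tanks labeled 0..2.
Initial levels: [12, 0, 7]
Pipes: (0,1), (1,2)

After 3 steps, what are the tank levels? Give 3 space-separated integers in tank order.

Answer: 9 6 4

Derivation:
Step 1: flows [0->1,2->1] -> levels [11 2 6]
Step 2: flows [0->1,2->1] -> levels [10 4 5]
Step 3: flows [0->1,2->1] -> levels [9 6 4]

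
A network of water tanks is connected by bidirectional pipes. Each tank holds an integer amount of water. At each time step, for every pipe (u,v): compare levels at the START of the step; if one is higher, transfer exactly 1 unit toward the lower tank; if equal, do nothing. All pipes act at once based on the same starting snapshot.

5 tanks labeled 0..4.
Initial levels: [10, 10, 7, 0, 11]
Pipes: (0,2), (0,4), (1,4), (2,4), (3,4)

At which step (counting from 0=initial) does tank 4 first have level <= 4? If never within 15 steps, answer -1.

Answer: -1

Derivation:
Step 1: flows [0->2,4->0,4->1,4->2,4->3] -> levels [10 11 9 1 7]
Step 2: flows [0->2,0->4,1->4,2->4,4->3] -> levels [8 10 9 2 9]
Step 3: flows [2->0,4->0,1->4,2=4,4->3] -> levels [10 9 8 3 8]
Step 4: flows [0->2,0->4,1->4,2=4,4->3] -> levels [8 8 9 4 9]
Step 5: flows [2->0,4->0,4->1,2=4,4->3] -> levels [10 9 8 5 6]
Step 6: flows [0->2,0->4,1->4,2->4,4->3] -> levels [8 8 8 6 8]
Step 7: flows [0=2,0=4,1=4,2=4,4->3] -> levels [8 8 8 7 7]
Step 8: flows [0=2,0->4,1->4,2->4,3=4] -> levels [7 7 7 7 10]
Step 9: flows [0=2,4->0,4->1,4->2,4->3] -> levels [8 8 8 8 6]
Step 10: flows [0=2,0->4,1->4,2->4,3->4] -> levels [7 7 7 7 10]
  -> period-2 cycle (repeats step 8); tank 4 never drops to <=4
Tank 4 never reaches <=4 within 15 steps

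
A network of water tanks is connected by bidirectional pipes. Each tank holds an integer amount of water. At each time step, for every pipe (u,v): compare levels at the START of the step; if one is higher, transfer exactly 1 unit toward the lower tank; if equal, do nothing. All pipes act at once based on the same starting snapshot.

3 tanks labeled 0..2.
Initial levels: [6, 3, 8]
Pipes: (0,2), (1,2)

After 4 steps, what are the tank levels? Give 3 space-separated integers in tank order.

Answer: 5 5 7

Derivation:
Step 1: flows [2->0,2->1] -> levels [7 4 6]
Step 2: flows [0->2,2->1] -> levels [6 5 6]
Step 3: flows [0=2,2->1] -> levels [6 6 5]
Step 4: flows [0->2,1->2] -> levels [5 5 7]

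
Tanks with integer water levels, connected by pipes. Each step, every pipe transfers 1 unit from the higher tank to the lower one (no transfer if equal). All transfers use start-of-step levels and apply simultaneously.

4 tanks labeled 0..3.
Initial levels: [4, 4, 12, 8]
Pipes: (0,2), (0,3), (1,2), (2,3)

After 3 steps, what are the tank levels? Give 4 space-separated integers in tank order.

Answer: 7 6 8 7

Derivation:
Step 1: flows [2->0,3->0,2->1,2->3] -> levels [6 5 9 8]
Step 2: flows [2->0,3->0,2->1,2->3] -> levels [8 6 6 8]
Step 3: flows [0->2,0=3,1=2,3->2] -> levels [7 6 8 7]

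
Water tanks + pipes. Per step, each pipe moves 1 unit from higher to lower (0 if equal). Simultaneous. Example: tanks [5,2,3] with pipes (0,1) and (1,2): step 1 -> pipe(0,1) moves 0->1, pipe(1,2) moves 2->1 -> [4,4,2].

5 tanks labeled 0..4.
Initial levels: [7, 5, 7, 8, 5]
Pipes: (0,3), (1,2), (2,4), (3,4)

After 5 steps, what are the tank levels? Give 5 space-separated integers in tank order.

Step 1: flows [3->0,2->1,2->4,3->4] -> levels [8 6 5 6 7]
Step 2: flows [0->3,1->2,4->2,4->3] -> levels [7 5 7 8 5]
  -> period-2 cycle: step 2 state = step 0 state
  -> state at step 5: (5-0) mod 2 = 1, same as step 1 -> [8 6 5 6 7]

Answer: 8 6 5 6 7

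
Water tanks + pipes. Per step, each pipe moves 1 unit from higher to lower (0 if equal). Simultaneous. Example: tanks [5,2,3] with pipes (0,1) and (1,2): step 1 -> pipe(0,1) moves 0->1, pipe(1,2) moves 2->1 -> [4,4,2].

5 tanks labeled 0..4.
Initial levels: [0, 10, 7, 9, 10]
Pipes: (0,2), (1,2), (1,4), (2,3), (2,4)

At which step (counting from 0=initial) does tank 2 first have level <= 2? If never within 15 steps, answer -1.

Answer: -1

Derivation:
Step 1: flows [2->0,1->2,1=4,3->2,4->2] -> levels [1 9 9 8 9]
Step 2: flows [2->0,1=2,1=4,2->3,2=4] -> levels [2 9 7 9 9]
Step 3: flows [2->0,1->2,1=4,3->2,4->2] -> levels [3 8 9 8 8]
Step 4: flows [2->0,2->1,1=4,2->3,2->4] -> levels [4 9 5 9 9]
Step 5: flows [2->0,1->2,1=4,3->2,4->2] -> levels [5 8 7 8 8]
Step 6: flows [2->0,1->2,1=4,3->2,4->2] -> levels [6 7 9 7 7]
Step 7: flows [2->0,2->1,1=4,2->3,2->4] -> levels [7 8 5 8 8]
Step 8: flows [0->2,1->2,1=4,3->2,4->2] -> levels [6 7 9 7 7]
  -> period-2 cycle (repeats step 6); tank 2 never drops to <=2
Tank 2 never reaches <=2 within 15 steps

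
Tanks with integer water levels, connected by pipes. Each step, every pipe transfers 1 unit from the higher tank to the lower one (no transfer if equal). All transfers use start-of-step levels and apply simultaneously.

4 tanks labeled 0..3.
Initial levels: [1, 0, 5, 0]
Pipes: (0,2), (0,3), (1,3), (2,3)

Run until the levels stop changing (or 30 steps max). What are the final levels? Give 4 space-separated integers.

Step 1: flows [2->0,0->3,1=3,2->3] -> levels [1 0 3 2]
Step 2: flows [2->0,3->0,3->1,2->3] -> levels [3 1 1 1]
Step 3: flows [0->2,0->3,1=3,2=3] -> levels [1 1 2 2]
Step 4: flows [2->0,3->0,3->1,2=3] -> levels [3 2 1 0]
Step 5: flows [0->2,0->3,1->3,2->3] -> levels [1 1 1 3]
Step 6: flows [0=2,3->0,3->1,3->2] -> levels [2 2 2 0]
Step 7: flows [0=2,0->3,1->3,2->3] -> levels [1 1 1 3]
  -> period-2 cycle: step 7 state = step 5 state; never stabilizes
  -> state at step 30: (30-5) mod 2 = 1, same as step 6 -> [2 2 2 0]

Answer: 2 2 2 0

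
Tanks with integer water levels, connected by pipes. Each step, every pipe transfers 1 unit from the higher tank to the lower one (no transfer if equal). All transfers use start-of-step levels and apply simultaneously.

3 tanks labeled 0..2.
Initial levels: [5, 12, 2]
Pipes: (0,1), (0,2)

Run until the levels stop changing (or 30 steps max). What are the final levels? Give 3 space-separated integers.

Step 1: flows [1->0,0->2] -> levels [5 11 3]
Step 2: flows [1->0,0->2] -> levels [5 10 4]
Step 3: flows [1->0,0->2] -> levels [5 9 5]
Step 4: flows [1->0,0=2] -> levels [6 8 5]
Step 5: flows [1->0,0->2] -> levels [6 7 6]
Step 6: flows [1->0,0=2] -> levels [7 6 6]
Step 7: flows [0->1,0->2] -> levels [5 7 7]
Step 8: flows [1->0,2->0] -> levels [7 6 6]
  -> period-2 cycle: step 8 state = step 6 state; never stabilizes
  -> state at step 30: (30-6) mod 2 = 0, same as step 6 -> [7 6 6]

Answer: 7 6 6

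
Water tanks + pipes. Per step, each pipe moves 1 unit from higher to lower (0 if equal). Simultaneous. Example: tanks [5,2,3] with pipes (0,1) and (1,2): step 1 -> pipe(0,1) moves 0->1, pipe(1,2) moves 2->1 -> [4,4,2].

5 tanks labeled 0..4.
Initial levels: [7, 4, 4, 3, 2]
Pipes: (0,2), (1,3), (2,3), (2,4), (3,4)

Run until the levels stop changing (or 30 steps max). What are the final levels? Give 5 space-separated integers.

Answer: 4 4 6 2 4

Derivation:
Step 1: flows [0->2,1->3,2->3,2->4,3->4] -> levels [6 3 3 4 4]
Step 2: flows [0->2,3->1,3->2,4->2,3=4] -> levels [5 4 6 2 3]
Step 3: flows [2->0,1->3,2->3,2->4,4->3] -> levels [6 3 3 5 3]
Step 4: flows [0->2,3->1,3->2,2=4,3->4] -> levels [5 4 5 2 4]
Step 5: flows [0=2,1->3,2->3,2->4,4->3] -> levels [5 3 3 5 4]
Step 6: flows [0->2,3->1,3->2,4->2,3->4] -> levels [4 4 6 2 4]
Step 7: flows [2->0,1->3,2->3,2->4,4->3] -> levels [5 3 3 5 4]
  -> period-2 cycle: step 7 state = step 5 state; never stabilizes
  -> state at step 30: (30-5) mod 2 = 1, same as step 6 -> [4 4 6 2 4]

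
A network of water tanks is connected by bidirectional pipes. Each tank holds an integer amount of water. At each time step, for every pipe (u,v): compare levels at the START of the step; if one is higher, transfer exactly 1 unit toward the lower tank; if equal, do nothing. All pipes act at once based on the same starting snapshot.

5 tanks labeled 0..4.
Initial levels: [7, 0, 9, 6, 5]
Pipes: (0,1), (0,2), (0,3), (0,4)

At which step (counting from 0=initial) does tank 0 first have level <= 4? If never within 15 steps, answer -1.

Answer: 3

Derivation:
Step 1: flows [0->1,2->0,0->3,0->4] -> levels [5 1 8 7 6]
Step 2: flows [0->1,2->0,3->0,4->0] -> levels [7 2 7 6 5]
Step 3: flows [0->1,0=2,0->3,0->4] -> levels [4 3 7 7 6]
Tank 0 first reaches <=4 at step 3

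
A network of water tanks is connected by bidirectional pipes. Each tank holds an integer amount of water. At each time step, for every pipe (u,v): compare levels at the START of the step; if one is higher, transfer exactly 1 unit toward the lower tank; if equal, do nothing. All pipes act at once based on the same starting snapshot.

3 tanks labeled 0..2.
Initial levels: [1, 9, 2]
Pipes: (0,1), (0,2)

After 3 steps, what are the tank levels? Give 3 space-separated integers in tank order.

Answer: 3 6 3

Derivation:
Step 1: flows [1->0,2->0] -> levels [3 8 1]
Step 2: flows [1->0,0->2] -> levels [3 7 2]
Step 3: flows [1->0,0->2] -> levels [3 6 3]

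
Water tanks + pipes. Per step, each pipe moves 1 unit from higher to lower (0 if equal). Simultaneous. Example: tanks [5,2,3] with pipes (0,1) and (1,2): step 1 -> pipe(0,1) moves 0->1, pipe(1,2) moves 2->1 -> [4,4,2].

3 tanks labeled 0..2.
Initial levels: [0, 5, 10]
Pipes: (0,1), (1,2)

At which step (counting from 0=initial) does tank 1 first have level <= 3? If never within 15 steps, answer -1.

Step 1: flows [1->0,2->1] -> levels [1 5 9]
Step 2: flows [1->0,2->1] -> levels [2 5 8]
Step 3: flows [1->0,2->1] -> levels [3 5 7]
Step 4: flows [1->0,2->1] -> levels [4 5 6]
Step 5: flows [1->0,2->1] -> levels [5 5 5]
Step 6: flows [0=1,1=2] -> levels [5 5 5]
  -> stable; tank 1 stays at 5 > 3
Tank 1 never reaches <=3 within 15 steps

Answer: -1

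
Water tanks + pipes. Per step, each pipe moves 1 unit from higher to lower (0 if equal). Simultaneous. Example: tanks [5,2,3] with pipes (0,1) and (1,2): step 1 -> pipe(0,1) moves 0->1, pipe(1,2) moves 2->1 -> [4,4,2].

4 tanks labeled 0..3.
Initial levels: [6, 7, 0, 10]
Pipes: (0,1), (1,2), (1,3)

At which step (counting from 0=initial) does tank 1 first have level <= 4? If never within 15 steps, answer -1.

Step 1: flows [1->0,1->2,3->1] -> levels [7 6 1 9]
Step 2: flows [0->1,1->2,3->1] -> levels [6 7 2 8]
Step 3: flows [1->0,1->2,3->1] -> levels [7 6 3 7]
Step 4: flows [0->1,1->2,3->1] -> levels [6 7 4 6]
Step 5: flows [1->0,1->2,1->3] -> levels [7 4 5 7]
Tank 1 first reaches <=4 at step 5

Answer: 5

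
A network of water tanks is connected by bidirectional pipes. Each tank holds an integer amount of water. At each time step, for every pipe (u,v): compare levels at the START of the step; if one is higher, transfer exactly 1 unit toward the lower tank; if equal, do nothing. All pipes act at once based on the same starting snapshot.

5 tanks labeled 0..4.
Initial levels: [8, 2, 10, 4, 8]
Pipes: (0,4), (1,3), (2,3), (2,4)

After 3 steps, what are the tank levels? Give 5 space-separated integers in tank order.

Answer: 8 4 6 5 9

Derivation:
Step 1: flows [0=4,3->1,2->3,2->4] -> levels [8 3 8 4 9]
Step 2: flows [4->0,3->1,2->3,4->2] -> levels [9 4 8 4 7]
Step 3: flows [0->4,1=3,2->3,2->4] -> levels [8 4 6 5 9]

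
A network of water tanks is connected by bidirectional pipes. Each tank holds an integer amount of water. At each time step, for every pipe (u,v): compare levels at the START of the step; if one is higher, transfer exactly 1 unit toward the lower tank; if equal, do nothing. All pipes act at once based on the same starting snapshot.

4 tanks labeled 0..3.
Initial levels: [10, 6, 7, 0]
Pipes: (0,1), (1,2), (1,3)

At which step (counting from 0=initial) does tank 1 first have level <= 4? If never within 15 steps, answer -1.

Answer: -1

Derivation:
Step 1: flows [0->1,2->1,1->3] -> levels [9 7 6 1]
Step 2: flows [0->1,1->2,1->3] -> levels [8 6 7 2]
Step 3: flows [0->1,2->1,1->3] -> levels [7 7 6 3]
Step 4: flows [0=1,1->2,1->3] -> levels [7 5 7 4]
Step 5: flows [0->1,2->1,1->3] -> levels [6 6 6 5]
Step 6: flows [0=1,1=2,1->3] -> levels [6 5 6 6]
Step 7: flows [0->1,2->1,3->1] -> levels [5 8 5 5]
Step 8: flows [1->0,1->2,1->3] -> levels [6 5 6 6]
  -> period-2 cycle (repeats step 6); tank 1 never drops to <=4
Tank 1 never reaches <=4 within 15 steps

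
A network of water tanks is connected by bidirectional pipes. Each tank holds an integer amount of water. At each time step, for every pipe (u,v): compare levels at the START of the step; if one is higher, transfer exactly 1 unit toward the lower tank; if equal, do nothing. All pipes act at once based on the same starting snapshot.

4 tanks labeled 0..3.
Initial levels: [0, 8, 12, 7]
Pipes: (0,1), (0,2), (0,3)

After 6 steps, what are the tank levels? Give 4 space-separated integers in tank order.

Step 1: flows [1->0,2->0,3->0] -> levels [3 7 11 6]
Step 2: flows [1->0,2->0,3->0] -> levels [6 6 10 5]
Step 3: flows [0=1,2->0,0->3] -> levels [6 6 9 6]
Step 4: flows [0=1,2->0,0=3] -> levels [7 6 8 6]
Step 5: flows [0->1,2->0,0->3] -> levels [6 7 7 7]
Step 6: flows [1->0,2->0,3->0] -> levels [9 6 6 6]

Answer: 9 6 6 6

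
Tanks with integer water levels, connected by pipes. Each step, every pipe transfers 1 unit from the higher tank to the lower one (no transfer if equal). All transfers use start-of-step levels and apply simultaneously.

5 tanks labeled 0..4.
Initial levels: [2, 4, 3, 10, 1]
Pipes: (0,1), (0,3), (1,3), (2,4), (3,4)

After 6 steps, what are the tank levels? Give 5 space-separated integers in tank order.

Step 1: flows [1->0,3->0,3->1,2->4,3->4] -> levels [4 4 2 7 3]
Step 2: flows [0=1,3->0,3->1,4->2,3->4] -> levels [5 5 3 4 3]
Step 3: flows [0=1,0->3,1->3,2=4,3->4] -> levels [4 4 3 5 4]
Step 4: flows [0=1,3->0,3->1,4->2,3->4] -> levels [5 5 4 2 4]
Step 5: flows [0=1,0->3,1->3,2=4,4->3] -> levels [4 4 4 5 3]
Step 6: flows [0=1,3->0,3->1,2->4,3->4] -> levels [5 5 3 2 5]

Answer: 5 5 3 2 5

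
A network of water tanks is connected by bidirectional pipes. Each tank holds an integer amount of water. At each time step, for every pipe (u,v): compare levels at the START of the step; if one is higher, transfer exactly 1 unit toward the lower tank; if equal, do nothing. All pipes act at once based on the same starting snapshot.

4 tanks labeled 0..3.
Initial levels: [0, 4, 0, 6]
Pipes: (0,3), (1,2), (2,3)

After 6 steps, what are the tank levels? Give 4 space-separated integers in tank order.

Step 1: flows [3->0,1->2,3->2] -> levels [1 3 2 4]
Step 2: flows [3->0,1->2,3->2] -> levels [2 2 4 2]
Step 3: flows [0=3,2->1,2->3] -> levels [2 3 2 3]
Step 4: flows [3->0,1->2,3->2] -> levels [3 2 4 1]
Step 5: flows [0->3,2->1,2->3] -> levels [2 3 2 3]
  -> period-2 cycle: step 5 state = step 3 state
  -> state at step 6: (6-3) mod 2 = 1, same as step 4 -> [3 2 4 1]

Answer: 3 2 4 1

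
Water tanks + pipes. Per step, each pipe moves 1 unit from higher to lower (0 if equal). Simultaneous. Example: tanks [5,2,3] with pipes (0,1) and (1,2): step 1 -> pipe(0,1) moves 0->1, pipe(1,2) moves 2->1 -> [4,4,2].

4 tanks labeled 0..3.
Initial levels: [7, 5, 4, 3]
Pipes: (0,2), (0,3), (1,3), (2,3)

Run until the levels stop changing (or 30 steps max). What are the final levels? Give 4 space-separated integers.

Step 1: flows [0->2,0->3,1->3,2->3] -> levels [5 4 4 6]
Step 2: flows [0->2,3->0,3->1,3->2] -> levels [5 5 6 3]
Step 3: flows [2->0,0->3,1->3,2->3] -> levels [5 4 4 6]
  -> period-2 cycle: step 3 state = step 1 state; never stabilizes
  -> state at step 30: (30-1) mod 2 = 1, same as step 2 -> [5 5 6 3]

Answer: 5 5 6 3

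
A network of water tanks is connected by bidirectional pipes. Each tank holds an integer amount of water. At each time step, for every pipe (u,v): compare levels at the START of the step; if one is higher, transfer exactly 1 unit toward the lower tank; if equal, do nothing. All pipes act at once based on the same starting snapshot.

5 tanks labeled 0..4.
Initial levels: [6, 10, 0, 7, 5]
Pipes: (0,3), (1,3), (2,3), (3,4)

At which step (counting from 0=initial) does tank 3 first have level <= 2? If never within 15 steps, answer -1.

Answer: -1

Derivation:
Step 1: flows [3->0,1->3,3->2,3->4] -> levels [7 9 1 5 6]
Step 2: flows [0->3,1->3,3->2,4->3] -> levels [6 8 2 7 5]
Step 3: flows [3->0,1->3,3->2,3->4] -> levels [7 7 3 5 6]
Step 4: flows [0->3,1->3,3->2,4->3] -> levels [6 6 4 7 5]
Step 5: flows [3->0,3->1,3->2,3->4] -> levels [7 7 5 3 6]
Step 6: flows [0->3,1->3,2->3,4->3] -> levels [6 6 4 7 5]
  -> period-2 cycle (repeats step 4); tank 3 never drops to <=2
Tank 3 never reaches <=2 within 15 steps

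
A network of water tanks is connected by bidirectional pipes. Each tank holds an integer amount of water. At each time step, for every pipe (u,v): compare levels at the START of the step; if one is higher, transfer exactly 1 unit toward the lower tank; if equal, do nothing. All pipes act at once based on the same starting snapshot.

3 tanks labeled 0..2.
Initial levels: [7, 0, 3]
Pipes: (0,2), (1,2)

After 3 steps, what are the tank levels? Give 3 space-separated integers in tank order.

Step 1: flows [0->2,2->1] -> levels [6 1 3]
Step 2: flows [0->2,2->1] -> levels [5 2 3]
Step 3: flows [0->2,2->1] -> levels [4 3 3]

Answer: 4 3 3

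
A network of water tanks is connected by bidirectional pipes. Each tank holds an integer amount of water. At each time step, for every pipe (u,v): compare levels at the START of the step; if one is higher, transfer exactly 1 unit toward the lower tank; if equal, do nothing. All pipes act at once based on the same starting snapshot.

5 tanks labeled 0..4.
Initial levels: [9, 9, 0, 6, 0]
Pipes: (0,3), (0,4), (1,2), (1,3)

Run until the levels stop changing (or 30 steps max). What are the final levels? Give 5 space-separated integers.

Answer: 4 4 5 6 5

Derivation:
Step 1: flows [0->3,0->4,1->2,1->3] -> levels [7 7 1 8 1]
Step 2: flows [3->0,0->4,1->2,3->1] -> levels [7 7 2 6 2]
Step 3: flows [0->3,0->4,1->2,1->3] -> levels [5 5 3 8 3]
Step 4: flows [3->0,0->4,1->2,3->1] -> levels [5 5 4 6 4]
Step 5: flows [3->0,0->4,1->2,3->1] -> levels [5 5 5 4 5]
Step 6: flows [0->3,0=4,1=2,1->3] -> levels [4 4 5 6 5]
Step 7: flows [3->0,4->0,2->1,3->1] -> levels [6 6 4 4 4]
Step 8: flows [0->3,0->4,1->2,1->3] -> levels [4 4 5 6 5]
  -> period-2 cycle: step 8 state = step 6 state; never stabilizes
  -> state at step 30: (30-6) mod 2 = 0, same as step 6 -> [4 4 5 6 5]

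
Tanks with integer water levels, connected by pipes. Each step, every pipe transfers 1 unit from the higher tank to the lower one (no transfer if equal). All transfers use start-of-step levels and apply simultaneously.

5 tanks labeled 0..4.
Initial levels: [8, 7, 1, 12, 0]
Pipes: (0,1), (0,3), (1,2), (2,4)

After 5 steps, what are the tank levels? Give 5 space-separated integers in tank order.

Step 1: flows [0->1,3->0,1->2,2->4] -> levels [8 7 1 11 1]
Step 2: flows [0->1,3->0,1->2,2=4] -> levels [8 7 2 10 1]
Step 3: flows [0->1,3->0,1->2,2->4] -> levels [8 7 2 9 2]
Step 4: flows [0->1,3->0,1->2,2=4] -> levels [8 7 3 8 2]
Step 5: flows [0->1,0=3,1->2,2->4] -> levels [7 7 3 8 3]

Answer: 7 7 3 8 3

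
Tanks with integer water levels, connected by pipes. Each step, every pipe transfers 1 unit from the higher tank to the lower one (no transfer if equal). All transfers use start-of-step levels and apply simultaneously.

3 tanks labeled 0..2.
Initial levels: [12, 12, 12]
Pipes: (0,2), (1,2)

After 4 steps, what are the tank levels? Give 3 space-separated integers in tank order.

Answer: 12 12 12

Derivation:
Step 1: flows [0=2,1=2] -> levels [12 12 12]
  -> stable; steps 2..4 unchanged -> [12 12 12]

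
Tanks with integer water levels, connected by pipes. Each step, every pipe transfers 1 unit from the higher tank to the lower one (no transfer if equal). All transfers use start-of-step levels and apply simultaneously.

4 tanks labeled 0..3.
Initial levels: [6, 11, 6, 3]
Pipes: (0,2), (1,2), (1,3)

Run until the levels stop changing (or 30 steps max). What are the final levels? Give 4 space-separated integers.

Answer: 7 7 6 6

Derivation:
Step 1: flows [0=2,1->2,1->3] -> levels [6 9 7 4]
Step 2: flows [2->0,1->2,1->3] -> levels [7 7 7 5]
Step 3: flows [0=2,1=2,1->3] -> levels [7 6 7 6]
Step 4: flows [0=2,2->1,1=3] -> levels [7 7 6 6]
Step 5: flows [0->2,1->2,1->3] -> levels [6 5 8 7]
Step 6: flows [2->0,2->1,3->1] -> levels [7 7 6 6]
  -> period-2 cycle: step 6 state = step 4 state; never stabilizes
  -> state at step 30: (30-4) mod 2 = 0, same as step 4 -> [7 7 6 6]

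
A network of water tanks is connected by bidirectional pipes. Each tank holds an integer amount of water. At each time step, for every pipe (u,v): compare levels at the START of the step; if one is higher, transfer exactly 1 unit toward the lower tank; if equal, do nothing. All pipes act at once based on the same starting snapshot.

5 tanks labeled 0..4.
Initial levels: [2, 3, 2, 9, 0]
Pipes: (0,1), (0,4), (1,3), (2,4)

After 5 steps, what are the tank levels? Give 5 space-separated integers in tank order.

Answer: 3 5 1 4 3

Derivation:
Step 1: flows [1->0,0->4,3->1,2->4] -> levels [2 3 1 8 2]
Step 2: flows [1->0,0=4,3->1,4->2] -> levels [3 3 2 7 1]
Step 3: flows [0=1,0->4,3->1,2->4] -> levels [2 4 1 6 3]
Step 4: flows [1->0,4->0,3->1,4->2] -> levels [4 4 2 5 1]
Step 5: flows [0=1,0->4,3->1,2->4] -> levels [3 5 1 4 3]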